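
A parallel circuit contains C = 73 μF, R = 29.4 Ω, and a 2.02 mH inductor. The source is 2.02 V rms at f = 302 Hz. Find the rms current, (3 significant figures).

ω = 2πf = 1898 rad/s
X_L = ωL = 3.83 Ω
X_C = 1/(ωC) = 7.22 Ω
Parallel: admittances add. Y = 1/R + 1/(jωL) + jωC
Y = (0.0340 − j0.122) S
|Y| = 0.127 S → |Z| = 1/|Y| = 7.87 Ω, ∠Z = −∠Y = 74.5°
I = V/|Z| = 2.02/7.87 = 257 mA

257 mA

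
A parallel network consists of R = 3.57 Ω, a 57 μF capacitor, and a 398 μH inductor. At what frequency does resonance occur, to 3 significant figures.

1.06 kHz

ω₀ = 1/√(LC) = 1/√(0.000398 × 5.7e-05) = 6639 rad/s
f₀ = ω₀/(2π) = 1.06 kHz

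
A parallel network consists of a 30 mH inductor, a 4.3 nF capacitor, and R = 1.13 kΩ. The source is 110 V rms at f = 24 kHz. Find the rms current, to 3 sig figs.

ω = 2πf = 150800 rad/s
X_L = ωL = 4520 Ω
X_C = 1/(ωC) = 1540 Ω
Parallel: admittances add. Y = 1/R + 1/(jωL) + jωC
Y = (0.000885 + j0.000427) S
|Y| = 0.000983 S → |Z| = 1/|Y| = 1020 Ω, ∠Z = −∠Y = -25.8°
I = V/|Z| = 110/1020 = 108 mA

108 mA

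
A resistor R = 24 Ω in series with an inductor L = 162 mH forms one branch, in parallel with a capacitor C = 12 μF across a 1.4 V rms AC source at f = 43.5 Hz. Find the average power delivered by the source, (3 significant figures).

ω = 2πf = 273.3 rad/s
X_L = ωL = 44.3 Ω
X_C = 1/(ωC) = 305 Ω
Branch 1 (R+jX_L): Z₁ = 24.0 + j44.3 Ω, |Z₁| = 50.4 Ω
Branch 2 (−jX_C): Z₂ = −j305 Ω
Parallel: Z = Z₁Z₂/(Z₁+Z₂), |Z| = 58.7 Ω, ∠Z = 56.3°
I = V/|Z| = 23.9 mA
P = VI cos φ = 1.4 × 0.0239 × cos(56.3°) = 18.5 mW

18.5 mW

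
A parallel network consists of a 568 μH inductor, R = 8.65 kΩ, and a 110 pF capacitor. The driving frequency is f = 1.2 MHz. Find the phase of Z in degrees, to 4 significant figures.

ω = 2πf = 7.54e+06 rad/s
X_L = ωL = 4283 Ω
X_C = 1/(ωC) = 1206 Ω
Parallel: admittances add. Y = 1/R + 1/(jωL) + jωC
Y = (0.0001156 + j0.0005959) S
|Y| = 0.0006070 S → |Z| = 1/|Y| = 1647 Ω, ∠Z = −∠Y = -79.02°

-79.02°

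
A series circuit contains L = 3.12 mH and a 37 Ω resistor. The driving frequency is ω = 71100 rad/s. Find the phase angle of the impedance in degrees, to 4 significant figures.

X_L = ωL = 221.8 Ω
Z = 37.00 + j221.8 Ω
|Z| = √(37.00² + 221.8²) = 224.9 Ω
∠Z = arctan(221.8/37.00) = 80.53°

80.53°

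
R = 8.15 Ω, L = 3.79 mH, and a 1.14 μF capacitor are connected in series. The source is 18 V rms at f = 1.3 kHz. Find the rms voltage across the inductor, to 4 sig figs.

7.249 V

ω = 2πf = 8168 rad/s
X_L = ωL = 30.96 Ω
X_C = 1/(ωC) = 107.4 Ω
Net reactance X = X_L − X_C = -76.43 Ω
Z = 8.150 − j76.43 Ω
|Z| = √(8.150² + 76.43²) = 76.87 Ω
I = V/|Z| = 234.2 mA
V_L = I·|Z_L| = 0.2342 × 30.96 = 7.249 V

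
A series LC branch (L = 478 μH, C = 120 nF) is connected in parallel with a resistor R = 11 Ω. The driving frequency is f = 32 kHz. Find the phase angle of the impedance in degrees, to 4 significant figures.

11.38°

ω = 2πf = 201100 rad/s
X_L = ωL = 96.11 Ω
X_C = 1/(ωC) = 41.45 Ω
Branch 1: Z₁ = R = 11.00 Ω
Branch 2 (series LC): Z₂ = j(X_L − X_C) = j54.66 Ω
Parallel: Z = Z₁Z₂/(Z₁+Z₂), |Z| = 10.78 Ω, ∠Z = 11.38°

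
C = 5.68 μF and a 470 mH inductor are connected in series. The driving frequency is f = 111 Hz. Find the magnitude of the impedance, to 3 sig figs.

ω = 2πf = 697.4 rad/s
X_L = ωL = 328 Ω
X_C = 1/(ωC) = 252 Ω
Net reactance X = X_L − X_C = 75.4 Ω
Z = j75.4 Ω
|Z| = √(0² + 75.4²) = 75.4 Ω

75.4 Ω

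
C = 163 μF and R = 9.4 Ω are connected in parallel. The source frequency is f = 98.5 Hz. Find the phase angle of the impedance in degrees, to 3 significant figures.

-43.5°

ω = 2πf = 618.9 rad/s
X_C = 1/(ωC) = 9.91 Ω
Parallel: admittances add. Y = 1/R + jωC
Y = (0.106 + j0.101) S
|Y| = 0.147 S → |Z| = 1/|Y| = 6.82 Ω, ∠Z = −∠Y = -43.5°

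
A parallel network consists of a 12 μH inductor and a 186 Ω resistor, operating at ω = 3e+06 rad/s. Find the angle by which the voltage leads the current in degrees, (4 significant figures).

79.05°

X_L = ωL = 36.00 Ω
Parallel: admittances add. Y = 1/R + 1/(jωL)
Y = (0.005376 − j0.02778) S
|Y| = 0.02829 S → |Z| = 1/|Y| = 35.34 Ω, ∠Z = −∠Y = 79.05°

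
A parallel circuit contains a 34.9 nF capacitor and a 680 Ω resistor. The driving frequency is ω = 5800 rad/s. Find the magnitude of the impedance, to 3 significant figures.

X_C = 1/(ωC) = 4940 Ω
Parallel: admittances add. Y = 1/R + jωC
Y = (0.00147 + j0.000202) S
|Y| = 0.00148 S → |Z| = 1/|Y| = 674 Ω, ∠Z = −∠Y = -7.84°

674 Ω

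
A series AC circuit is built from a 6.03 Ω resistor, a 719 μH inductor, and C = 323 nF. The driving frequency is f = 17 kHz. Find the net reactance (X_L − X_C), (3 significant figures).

ω = 2πf = 106800 rad/s
X_L = ωL = 76.8 Ω
X_C = 1/(ωC) = 29.0 Ω
X = 76.8 − 29.0 = 47.8 Ω

47.8 Ω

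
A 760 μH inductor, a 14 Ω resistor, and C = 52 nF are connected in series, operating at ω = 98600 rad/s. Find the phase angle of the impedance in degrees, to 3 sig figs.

X_L = ωL = 74.9 Ω
X_C = 1/(ωC) = 195 Ω
Net reactance X = X_L − X_C = -120 Ω
Z = 14.0 − j120 Ω
|Z| = √(14.0² + 120²) = 121 Ω
∠Z = arctan(-120/14.0) = -83.4°

-83.4°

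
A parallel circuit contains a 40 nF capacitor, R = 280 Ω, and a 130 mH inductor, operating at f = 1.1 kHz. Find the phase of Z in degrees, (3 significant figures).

13.2°

ω = 2πf = 6912 rad/s
X_L = ωL = 898 Ω
X_C = 1/(ωC) = 3620 Ω
Parallel: admittances add. Y = 1/R + 1/(jωL) + jωC
Y = (0.00357 − j0.000837) S
|Y| = 0.00367 S → |Z| = 1/|Y| = 273 Ω, ∠Z = −∠Y = 13.2°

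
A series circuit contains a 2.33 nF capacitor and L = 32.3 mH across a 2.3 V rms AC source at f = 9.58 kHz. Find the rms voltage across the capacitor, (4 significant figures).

ω = 2πf = 60190 rad/s
X_L = ωL = 1944 Ω
X_C = 1/(ωC) = 7130 Ω
Net reactance X = X_L − X_C = -5186 Ω
Z = − j5186 Ω
|Z| = √(0² + 5186²) = 5186 Ω
I = V/|Z| = 443.5 μA
V_C = I·|Z_C| = 0.0004435 × 7130 = 3.162 V

3.162 V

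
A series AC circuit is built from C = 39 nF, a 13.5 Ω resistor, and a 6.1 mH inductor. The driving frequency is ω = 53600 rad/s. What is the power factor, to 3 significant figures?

0.0888

X_L = ωL = 327 Ω
X_C = 1/(ωC) = 478 Ω
Net reactance X = X_L − X_C = -151 Ω
Z = 13.5 − j151 Ω
|Z| = √(13.5² + 151²) = 152 Ω
∠Z = arctan(-151/13.5) = -84.9°
cos φ = cos(-84.9°) = 0.0888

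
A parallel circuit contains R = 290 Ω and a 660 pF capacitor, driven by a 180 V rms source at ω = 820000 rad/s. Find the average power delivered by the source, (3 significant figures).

X_C = 1/(ωC) = 1850 Ω
Parallel: admittances add. Y = 1/R + jωC
Y = (0.00345 + j0.000541) S
|Y| = 0.00349 S → |Z| = 1/|Y| = 286 Ω, ∠Z = −∠Y = -8.92°
I = V/|Z| = 628 mA
P = VI cos φ = 180 × 0.628 × cos(-8.92°) = 112 W

112 W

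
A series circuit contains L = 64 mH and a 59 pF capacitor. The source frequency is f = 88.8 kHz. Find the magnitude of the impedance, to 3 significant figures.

ω = 2πf = 557900 rad/s
X_L = ωL = 35700 Ω
X_C = 1/(ωC) = 30400 Ω
Net reactance X = X_L − X_C = 5330 Ω
Z = j5330 Ω
|Z| = √(0² + 5330²) = 5330 Ω

5330 Ω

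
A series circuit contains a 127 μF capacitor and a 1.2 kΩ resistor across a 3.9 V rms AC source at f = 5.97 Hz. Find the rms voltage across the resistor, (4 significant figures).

3.842 V

ω = 2πf = 37.51 rad/s
X_C = 1/(ωC) = 209.9 Ω
Z = 1200 − j209.9 Ω
|Z| = √(1200² + 209.9²) = 1218 Ω
I = V/|Z| = 3.201 mA
V_R = I·|Z_R| = 0.003201 × 1200 = 3.842 V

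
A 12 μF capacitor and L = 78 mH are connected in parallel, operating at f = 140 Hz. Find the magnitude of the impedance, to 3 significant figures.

249 Ω

ω = 2πf = 879.6 rad/s
X_L = ωL = 68.6 Ω
X_C = 1/(ωC) = 94.7 Ω
Parallel: admittances add. Y = 1/(jωL) + jωC
Y = (0 − j0.00402) S
|Y| = 0.00402 S → |Z| = 1/|Y| = 249 Ω, ∠Z = −∠Y = 90.0°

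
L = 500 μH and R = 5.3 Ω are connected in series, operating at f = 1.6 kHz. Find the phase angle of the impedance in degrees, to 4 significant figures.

ω = 2πf = 10050 rad/s
X_L = ωL = 5.027 Ω
Z = 5.300 + j5.027 Ω
|Z| = √(5.300² + 5.027²) = 7.305 Ω
∠Z = arctan(5.027/5.300) = 43.48°

43.48°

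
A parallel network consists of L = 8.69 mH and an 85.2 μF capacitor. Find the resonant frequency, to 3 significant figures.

185 Hz

ω₀ = 1/√(LC) = 1/√(0.00869 × 8.52e-05) = 1162 rad/s
f₀ = ω₀/(2π) = 185 Hz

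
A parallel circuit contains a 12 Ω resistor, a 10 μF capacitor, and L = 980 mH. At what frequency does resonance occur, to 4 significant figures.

50.84 Hz

ω₀ = 1/√(LC) = 1/√(0.98 × 1e-05) = 319.4 rad/s
f₀ = ω₀/(2π) = 50.84 Hz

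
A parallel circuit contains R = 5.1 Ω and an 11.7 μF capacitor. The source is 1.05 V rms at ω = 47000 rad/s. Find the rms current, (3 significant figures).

X_C = 1/(ωC) = 1.82 Ω
Parallel: admittances add. Y = 1/R + jωC
Y = (0.196 + j0.550) S
|Y| = 0.584 S → |Z| = 1/|Y| = 1.71 Ω, ∠Z = −∠Y = -70.4°
I = V/|Z| = 1.05/1.71 = 613 mA

613 mA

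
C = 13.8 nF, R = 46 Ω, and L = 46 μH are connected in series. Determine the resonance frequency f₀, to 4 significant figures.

ω₀ = 1/√(LC) = 1/√(4.6e-05 × 1.38e-08) = 1.255e+06 rad/s
f₀ = ω₀/(2π) = 199.8 kHz

199.8 kHz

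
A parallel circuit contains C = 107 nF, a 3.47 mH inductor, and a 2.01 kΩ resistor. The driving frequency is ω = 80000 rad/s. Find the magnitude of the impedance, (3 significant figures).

X_L = ωL = 278 Ω
X_C = 1/(ωC) = 117 Ω
Parallel: admittances add. Y = 1/R + 1/(jωL) + jωC
Y = (0.000498 + j0.00496) S
|Y| = 0.00498 S → |Z| = 1/|Y| = 201 Ω, ∠Z = −∠Y = -84.3°

201 Ω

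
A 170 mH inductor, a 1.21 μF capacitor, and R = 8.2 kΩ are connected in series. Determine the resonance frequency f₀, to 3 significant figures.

351 Hz

ω₀ = 1/√(LC) = 1/√(0.17 × 1.21e-06) = 2205 rad/s
f₀ = ω₀/(2π) = 351 Hz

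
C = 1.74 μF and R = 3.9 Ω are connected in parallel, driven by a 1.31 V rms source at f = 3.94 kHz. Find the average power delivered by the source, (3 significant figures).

ω = 2πf = 24760 rad/s
X_C = 1/(ωC) = 23.2 Ω
Parallel: admittances add. Y = 1/R + jωC
Y = (0.256 + j0.0431) S
|Y| = 0.260 S → |Z| = 1/|Y| = 3.85 Ω, ∠Z = −∠Y = -9.54°
I = V/|Z| = 341 mA
P = VI cos φ = 1.31 × 0.341 × cos(-9.54°) = 440 mW

440 mW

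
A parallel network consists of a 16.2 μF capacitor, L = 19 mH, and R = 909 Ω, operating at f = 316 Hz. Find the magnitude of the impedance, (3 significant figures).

ω = 2πf = 1985 rad/s
X_L = ωL = 37.7 Ω
X_C = 1/(ωC) = 31.1 Ω
Parallel: admittances add. Y = 1/R + 1/(jωL) + jωC
Y = (0.00110 + j0.00566) S
|Y| = 0.00576 S → |Z| = 1/|Y| = 174 Ω, ∠Z = −∠Y = -79.0°

174 Ω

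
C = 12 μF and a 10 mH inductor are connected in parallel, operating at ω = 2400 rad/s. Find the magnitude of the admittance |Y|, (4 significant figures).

X_L = ωL = 24.00 Ω
X_C = 1/(ωC) = 34.72 Ω
Parallel: admittances add. Y = 1/(jωL) + jωC
Y = (0 − j0.01287) S
|Y| = 0.01287 S → |Z| = 1/|Y| = 77.72 Ω, ∠Z = −∠Y = 90.00°

12.87 mS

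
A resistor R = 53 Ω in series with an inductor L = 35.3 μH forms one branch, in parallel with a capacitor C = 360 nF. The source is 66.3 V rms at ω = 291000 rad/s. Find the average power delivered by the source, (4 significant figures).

X_L = ωL = 10.27 Ω
X_C = 1/(ωC) = 9.546 Ω
Branch 1 (R+jX_L): Z₁ = 53.00 + j10.27 Ω, |Z₁| = 53.99 Ω
Branch 2 (−jX_C): Z₂ = −j9.546 Ω
Parallel: Z = Z₁Z₂/(Z₁+Z₂), |Z| = 9.722 Ω, ∠Z = -79.82°
I = V/|Z| = 6.819 A
P = VI cos φ = 66.3 × 6.819 × cos(-79.82°) = 79.93 W

79.93 W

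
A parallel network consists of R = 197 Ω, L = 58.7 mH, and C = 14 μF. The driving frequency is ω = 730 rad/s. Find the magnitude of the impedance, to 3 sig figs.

71.1 Ω

X_L = ωL = 42.9 Ω
X_C = 1/(ωC) = 97.8 Ω
Parallel: admittances add. Y = 1/R + 1/(jωL) + jωC
Y = (0.00508 − j0.0131) S
|Y| = 0.0141 S → |Z| = 1/|Y| = 71.1 Ω, ∠Z = −∠Y = 68.8°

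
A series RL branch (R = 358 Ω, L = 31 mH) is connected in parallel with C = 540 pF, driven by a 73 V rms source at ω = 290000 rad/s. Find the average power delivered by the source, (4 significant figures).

X_L = ωL = 8990 Ω
X_C = 1/(ωC) = 6386 Ω
Branch 1 (R+jX_L): Z₁ = 358.0 + j8990 Ω, |Z₁| = 8997 Ω
Branch 2 (−jX_C): Z₂ = −j6386 Ω
Parallel: Z = Z₁Z₂/(Z₁+Z₂), |Z| = 21860 Ω, ∠Z = -84.45°
I = V/|Z| = 3.340 mA
P = VI cos φ = 73 × 0.003340 × cos(-84.45°) = 23.57 mW

23.57 mW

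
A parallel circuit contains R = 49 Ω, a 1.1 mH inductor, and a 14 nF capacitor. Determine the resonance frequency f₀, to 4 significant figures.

ω₀ = 1/√(LC) = 1/√(0.0011 × 1.4e-08) = 254800 rad/s
f₀ = ω₀/(2π) = 40.56 kHz

40.56 kHz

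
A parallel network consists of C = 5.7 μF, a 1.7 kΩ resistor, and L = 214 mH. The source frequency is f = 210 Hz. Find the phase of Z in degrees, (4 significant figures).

-81.59°

ω = 2πf = 1319 rad/s
X_L = ωL = 282.4 Ω
X_C = 1/(ωC) = 133.0 Ω
Parallel: admittances add. Y = 1/R + 1/(jωL) + jωC
Y = (0.0005882 + j0.003979) S
|Y| = 0.004023 S → |Z| = 1/|Y| = 248.6 Ω, ∠Z = −∠Y = -81.59°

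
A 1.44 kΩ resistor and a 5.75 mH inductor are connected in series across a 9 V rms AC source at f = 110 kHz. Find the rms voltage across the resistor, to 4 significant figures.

ω = 2πf = 691200 rad/s
X_L = ωL = 3974 Ω
Z = 1440 + j3974 Ω
|Z| = √(1440² + 3974²) = 4227 Ω
I = V/|Z| = 2.129 mA
V_R = I·|Z_R| = 0.002129 × 1440 = 3.066 V

3.066 V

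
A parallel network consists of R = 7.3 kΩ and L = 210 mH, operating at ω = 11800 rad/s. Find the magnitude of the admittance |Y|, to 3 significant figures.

426 μS

X_L = ωL = 2480 Ω
Parallel: admittances add. Y = 1/R + 1/(jωL)
Y = (0.000137 − j0.000404) S
|Y| = 0.000426 S → |Z| = 1/|Y| = 2350 Ω, ∠Z = −∠Y = 71.3°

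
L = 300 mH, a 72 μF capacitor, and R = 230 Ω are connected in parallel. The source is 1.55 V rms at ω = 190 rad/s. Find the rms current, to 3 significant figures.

X_L = ωL = 57.0 Ω
X_C = 1/(ωC) = 73.1 Ω
Parallel: admittances add. Y = 1/R + 1/(jωL) + jωC
Y = (0.00435 − j0.00386) S
|Y| = 0.00582 S → |Z| = 1/|Y| = 172 Ω, ∠Z = −∠Y = 41.6°
I = V/|Z| = 1.55/172 = 9.02 mA

9.02 mA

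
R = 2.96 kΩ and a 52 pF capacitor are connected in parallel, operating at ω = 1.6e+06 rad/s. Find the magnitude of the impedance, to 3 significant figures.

2870 Ω

X_C = 1/(ωC) = 12000 Ω
Parallel: admittances add. Y = 1/R + jωC
Y = (0.000338 + j8.32e-05) S
|Y| = 0.000348 S → |Z| = 1/|Y| = 2870 Ω, ∠Z = −∠Y = -13.8°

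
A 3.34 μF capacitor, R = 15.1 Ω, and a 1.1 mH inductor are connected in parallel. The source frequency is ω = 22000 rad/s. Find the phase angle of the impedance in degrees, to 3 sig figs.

X_L = ωL = 24.2 Ω
X_C = 1/(ωC) = 13.6 Ω
Parallel: admittances add. Y = 1/R + 1/(jωL) + jωC
Y = (0.0662 + j0.0322) S
|Y| = 0.0736 S → |Z| = 1/|Y| = 13.6 Ω, ∠Z = −∠Y = -25.9°

-25.9°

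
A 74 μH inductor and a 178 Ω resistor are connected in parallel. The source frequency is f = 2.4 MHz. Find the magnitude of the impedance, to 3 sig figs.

176 Ω

ω = 2πf = 1.508e+07 rad/s
X_L = ωL = 1120 Ω
Parallel: admittances add. Y = 1/R + 1/(jωL)
Y = (0.00562 − j0.000896) S
|Y| = 0.00569 S → |Z| = 1/|Y| = 176 Ω, ∠Z = −∠Y = 9.06°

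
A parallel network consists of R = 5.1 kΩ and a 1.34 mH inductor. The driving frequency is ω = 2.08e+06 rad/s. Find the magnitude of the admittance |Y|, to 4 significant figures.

408.9 μS

X_L = ωL = 2787 Ω
Parallel: admittances add. Y = 1/R + 1/(jωL)
Y = (0.0001961 − j0.0003588) S
|Y| = 0.0004089 S → |Z| = 1/|Y| = 2446 Ω, ∠Z = −∠Y = 61.34°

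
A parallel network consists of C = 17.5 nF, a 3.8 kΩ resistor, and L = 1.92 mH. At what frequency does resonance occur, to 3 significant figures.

27.5 kHz

ω₀ = 1/√(LC) = 1/√(0.00192 × 1.75e-08) = 172500 rad/s
f₀ = ω₀/(2π) = 27.5 kHz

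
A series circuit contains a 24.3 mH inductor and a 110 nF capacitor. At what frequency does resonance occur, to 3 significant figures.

ω₀ = 1/√(LC) = 1/√(0.0243 × 1.1e-07) = 19340 rad/s
f₀ = ω₀/(2π) = 3.08 kHz

3.08 kHz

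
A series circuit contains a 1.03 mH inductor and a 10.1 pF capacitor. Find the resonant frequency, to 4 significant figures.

1.560 MHz

ω₀ = 1/√(LC) = 1/√(0.00103 × 1.01e-11) = 9.804e+06 rad/s
f₀ = ω₀/(2π) = 1.560 MHz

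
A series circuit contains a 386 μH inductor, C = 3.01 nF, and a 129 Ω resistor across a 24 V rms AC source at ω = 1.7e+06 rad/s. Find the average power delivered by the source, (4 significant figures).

324.5 mW

X_L = ωL = 656.2 Ω
X_C = 1/(ωC) = 195.4 Ω
Net reactance X = X_L − X_C = 460.8 Ω
Z = 129.0 + j460.8 Ω
|Z| = √(129.0² + 460.8²) = 478.5 Ω
∠Z = arctan(460.8/129.0) = 74.36°
I = V/|Z| = 50.16 mA
P = VI cos φ = 24 × 0.05016 × cos(74.36°) = 324.5 mW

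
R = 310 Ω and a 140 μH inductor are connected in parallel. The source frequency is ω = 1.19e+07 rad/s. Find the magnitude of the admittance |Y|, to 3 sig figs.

3.28 mS

X_L = ωL = 1670 Ω
Parallel: admittances add. Y = 1/R + 1/(jωL)
Y = (0.00323 − j0.000600) S
|Y| = 0.00328 S → |Z| = 1/|Y| = 305 Ω, ∠Z = −∠Y = 10.5°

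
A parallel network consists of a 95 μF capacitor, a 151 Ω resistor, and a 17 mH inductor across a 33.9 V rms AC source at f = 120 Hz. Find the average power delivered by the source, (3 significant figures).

ω = 2πf = 754.0 rad/s
X_L = ωL = 12.8 Ω
X_C = 1/(ωC) = 14.0 Ω
Parallel: admittances add. Y = 1/R + 1/(jωL) + jωC
Y = (0.00662 − j0.00639) S
|Y| = 0.00920 S → |Z| = 1/|Y| = 109 Ω, ∠Z = −∠Y = 44.0°
I = V/|Z| = 312 mA
P = VI cos φ = 33.9 × 0.312 × cos(44.0°) = 7.61 W

7.61 W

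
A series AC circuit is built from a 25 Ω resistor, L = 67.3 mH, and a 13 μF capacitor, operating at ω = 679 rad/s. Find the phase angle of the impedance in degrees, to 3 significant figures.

X_L = ωL = 45.7 Ω
X_C = 1/(ωC) = 113 Ω
Net reactance X = X_L − X_C = -67.6 Ω
Z = 25.0 − j67.6 Ω
|Z| = √(25.0² + 67.6²) = 72.1 Ω
∠Z = arctan(-67.6/25.0) = -69.7°

-69.7°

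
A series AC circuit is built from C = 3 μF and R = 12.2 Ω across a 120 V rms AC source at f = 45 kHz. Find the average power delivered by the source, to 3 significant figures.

1.17 kW

ω = 2πf = 282700 rad/s
X_C = 1/(ωC) = 1.18 Ω
Z = 12.2 − j1.18 Ω
|Z| = √(12.2² + 1.18²) = 12.3 Ω
∠Z = arctan(-1.18/12.2) = -5.52°
I = V/|Z| = 9.79 A
P = VI cos φ = 120 × 9.79 × cos(-5.52°) = 1.17 kW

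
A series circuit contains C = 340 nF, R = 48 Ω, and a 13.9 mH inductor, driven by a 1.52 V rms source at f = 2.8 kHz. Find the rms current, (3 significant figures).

ω = 2πf = 17590 rad/s
X_L = ωL = 245 Ω
X_C = 1/(ωC) = 167 Ω
Net reactance X = X_L − X_C = 77.4 Ω
Z = 48.0 + j77.4 Ω
|Z| = √(48.0² + 77.4²) = 91.0 Ω
I = V/|Z| = 1.52/91.0 = 16.7 mA

16.7 mA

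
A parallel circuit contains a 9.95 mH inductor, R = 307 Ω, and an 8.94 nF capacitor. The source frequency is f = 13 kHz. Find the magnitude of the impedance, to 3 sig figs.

ω = 2πf = 81680 rad/s
X_L = ωL = 813 Ω
X_C = 1/(ωC) = 1370 Ω
Parallel: admittances add. Y = 1/R + 1/(jωL) + jωC
Y = (0.00326 − j0.000500) S
|Y| = 0.00330 S → |Z| = 1/|Y| = 303 Ω, ∠Z = −∠Y = 8.73°

303 Ω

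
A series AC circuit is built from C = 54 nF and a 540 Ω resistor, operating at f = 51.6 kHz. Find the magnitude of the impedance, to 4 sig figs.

ω = 2πf = 324200 rad/s
X_C = 1/(ωC) = 57.12 Ω
Z = 540.0 − j57.12 Ω
|Z| = √(540.0² + 57.12²) = 543.0 Ω

543.0 Ω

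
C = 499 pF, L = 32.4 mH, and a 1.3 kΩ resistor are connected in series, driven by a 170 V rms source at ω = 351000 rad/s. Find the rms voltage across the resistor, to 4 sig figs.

38.04 V

X_L = ωL = 11370 Ω
X_C = 1/(ωC) = 5709 Ω
Net reactance X = X_L − X_C = 5663 Ω
Z = 1300 + j5663 Ω
|Z| = √(1300² + 5663²) = 5810 Ω
I = V/|Z| = 29.26 mA
V_R = I·|Z_R| = 0.02926 × 1300 = 38.04 V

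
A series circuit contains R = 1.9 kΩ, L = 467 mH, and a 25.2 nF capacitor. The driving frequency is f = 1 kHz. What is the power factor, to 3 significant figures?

ω = 2πf = 6283 rad/s
X_L = ωL = 2930 Ω
X_C = 1/(ωC) = 6320 Ω
Net reactance X = X_L − X_C = -3380 Ω
Z = 1900 − j3380 Ω
|Z| = √(1900² + 3380²) = 3880 Ω
∠Z = arctan(-3380/1900) = -60.7°
cos φ = cos(-60.7°) = 0.490

0.490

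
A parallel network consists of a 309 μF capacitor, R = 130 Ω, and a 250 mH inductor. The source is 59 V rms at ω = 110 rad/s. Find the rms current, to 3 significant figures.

X_L = ωL = 27.5 Ω
X_C = 1/(ωC) = 29.4 Ω
Parallel: admittances add. Y = 1/R + 1/(jωL) + jωC
Y = (0.00769 − j0.00237) S
|Y| = 0.00805 S → |Z| = 1/|Y| = 124 Ω, ∠Z = −∠Y = 17.1°
I = V/|Z| = 59/124 = 475 mA

475 mA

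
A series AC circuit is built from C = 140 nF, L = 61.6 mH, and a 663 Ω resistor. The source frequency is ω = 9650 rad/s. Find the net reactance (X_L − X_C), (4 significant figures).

X_L = ωL = 594.4 Ω
X_C = 1/(ωC) = 740.2 Ω
X = 594.4 − 740.2 = -145.8 Ω

-145.8 Ω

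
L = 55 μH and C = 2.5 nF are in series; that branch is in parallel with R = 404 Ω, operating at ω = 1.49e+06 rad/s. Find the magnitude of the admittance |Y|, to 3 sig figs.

5.91 mS

X_L = ωL = 82.0 Ω
X_C = 1/(ωC) = 268 Ω
Branch 1: Z₁ = R = 404 Ω
Branch 2 (series LC): Z₂ = j(X_L − X_C) = −j187 Ω
Parallel: Z = Z₁Z₂/(Z₁+Z₂), |Z| = 169 Ω, ∠Z = -65.2°
|Y| = 1/|Z| = 5.91 mS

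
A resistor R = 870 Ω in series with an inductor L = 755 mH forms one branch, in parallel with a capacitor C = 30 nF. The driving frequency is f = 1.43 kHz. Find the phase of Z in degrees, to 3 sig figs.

ω = 2πf = 8985 rad/s
X_L = ωL = 6780 Ω
X_C = 1/(ωC) = 3710 Ω
Branch 1 (R+jX_L): Z₁ = 870 + j6780 Ω, |Z₁| = 6840 Ω
Branch 2 (−jX_C): Z₂ = −j3710 Ω
Parallel: Z = Z₁Z₂/(Z₁+Z₂), |Z| = 7940 Ω, ∠Z = -81.5°

-81.5°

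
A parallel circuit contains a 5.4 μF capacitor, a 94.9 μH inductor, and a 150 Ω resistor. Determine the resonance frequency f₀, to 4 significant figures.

7.031 kHz

ω₀ = 1/√(LC) = 1/√(9.49e-05 × 5.4e-06) = 44170 rad/s
f₀ = ω₀/(2π) = 7.031 kHz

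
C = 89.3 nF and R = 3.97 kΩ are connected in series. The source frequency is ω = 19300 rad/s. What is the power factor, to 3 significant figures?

0.989

X_C = 1/(ωC) = 580 Ω
Z = 3970 − j580 Ω
|Z| = √(3970² + 580²) = 4010 Ω
∠Z = arctan(-580/3970) = -8.31°
cos φ = cos(-8.31°) = 0.989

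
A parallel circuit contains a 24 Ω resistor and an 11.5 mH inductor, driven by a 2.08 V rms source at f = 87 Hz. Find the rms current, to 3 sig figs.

ω = 2πf = 546.6 rad/s
X_L = ωL = 6.29 Ω
Parallel: admittances add. Y = 1/R + 1/(jωL)
Y = (0.0417 − j0.159) S
|Y| = 0.164 S → |Z| = 1/|Y| = 6.08 Ω, ∠Z = −∠Y = 75.3°
I = V/|Z| = 2.08/6.08 = 342 mA

342 mA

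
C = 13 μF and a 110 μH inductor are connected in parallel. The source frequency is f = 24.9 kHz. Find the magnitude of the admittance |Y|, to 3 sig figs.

1.98 S

ω = 2πf = 156500 rad/s
X_L = ωL = 17.2 Ω
X_C = 1/(ωC) = 0.492 Ω
Parallel: admittances add. Y = 1/(jωL) + jωC
Y = (0 + j1.98) S
|Y| = 1.98 S → |Z| = 1/|Y| = 0.506 Ω, ∠Z = −∠Y = -90.0°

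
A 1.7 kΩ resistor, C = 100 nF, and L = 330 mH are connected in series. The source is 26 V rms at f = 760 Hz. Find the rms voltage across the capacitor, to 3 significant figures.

ω = 2πf = 4775 rad/s
X_L = ωL = 1580 Ω
X_C = 1/(ωC) = 2090 Ω
Net reactance X = X_L − X_C = -518 Ω
Z = 1700 − j518 Ω
|Z| = √(1700² + 518²) = 1780 Ω
I = V/|Z| = 14.6 mA
V_C = I·|Z_C| = 0.0146 × 2090 = 30.6 V

30.6 V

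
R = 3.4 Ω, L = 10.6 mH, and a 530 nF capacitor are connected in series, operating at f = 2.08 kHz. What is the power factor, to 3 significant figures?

0.503

ω = 2πf = 13070 rad/s
X_L = ωL = 139 Ω
X_C = 1/(ωC) = 144 Ω
Net reactance X = X_L − X_C = -5.84 Ω
Z = 3.40 − j5.84 Ω
|Z| = √(3.40² + 5.84²) = 6.76 Ω
∠Z = arctan(-5.84/3.40) = -59.8°
cos φ = cos(-59.8°) = 0.503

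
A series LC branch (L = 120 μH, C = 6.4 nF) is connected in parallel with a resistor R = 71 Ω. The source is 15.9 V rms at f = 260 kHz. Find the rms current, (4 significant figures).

ω = 2πf = 1.634e+06 rad/s
X_L = ωL = 196.0 Ω
X_C = 1/(ωC) = 95.65 Ω
Branch 1: Z₁ = R = 71.00 Ω
Branch 2 (series LC): Z₂ = j(X_L − X_C) = j100.4 Ω
Parallel: Z = Z₁Z₂/(Z₁+Z₂), |Z| = 57.97 Ω, ∠Z = 35.27°
I = V/|Z| = 15.9/57.97 = 274.3 mA

274.3 mA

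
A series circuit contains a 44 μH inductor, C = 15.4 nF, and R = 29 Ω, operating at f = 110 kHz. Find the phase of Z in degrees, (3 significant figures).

ω = 2πf = 691200 rad/s
X_L = ωL = 30.4 Ω
X_C = 1/(ωC) = 94.0 Ω
Net reactance X = X_L − X_C = -63.5 Ω
Z = 29.0 − j63.5 Ω
|Z| = √(29.0² + 63.5²) = 69.8 Ω
∠Z = arctan(-63.5/29.0) = -65.5°

-65.5°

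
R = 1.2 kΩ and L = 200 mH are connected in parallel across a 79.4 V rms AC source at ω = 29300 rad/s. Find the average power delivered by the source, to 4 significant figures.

X_L = ωL = 5860 Ω
Parallel: admittances add. Y = 1/R + 1/(jωL)
Y = (0.0008333 − j0.0001706) S
|Y| = 0.0008506 S → |Z| = 1/|Y| = 1176 Ω, ∠Z = −∠Y = 11.57°
I = V/|Z| = 67.54 mA
P = VI cos φ = 79.4 × 0.06754 × cos(11.57°) = 5.254 W

5.254 W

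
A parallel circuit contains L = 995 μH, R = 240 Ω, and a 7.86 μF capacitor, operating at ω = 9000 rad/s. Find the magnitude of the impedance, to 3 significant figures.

24.3 Ω

X_L = ωL = 8.96 Ω
X_C = 1/(ωC) = 14.1 Ω
Parallel: admittances add. Y = 1/R + 1/(jωL) + jωC
Y = (0.00417 − j0.0409) S
|Y| = 0.0411 S → |Z| = 1/|Y| = 24.3 Ω, ∠Z = −∠Y = 84.2°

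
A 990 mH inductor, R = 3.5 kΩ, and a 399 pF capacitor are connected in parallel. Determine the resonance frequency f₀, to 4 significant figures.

ω₀ = 1/√(LC) = 1/√(0.99 × 3.99e-10) = 50310 rad/s
f₀ = ω₀/(2π) = 8.008 kHz

8.008 kHz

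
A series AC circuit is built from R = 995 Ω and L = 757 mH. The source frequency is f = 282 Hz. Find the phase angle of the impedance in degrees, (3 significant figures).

53.4°

ω = 2πf = 1772 rad/s
X_L = ωL = 1340 Ω
Z = 995 + j1340 Ω
|Z| = √(995² + 1340²) = 1670 Ω
∠Z = arctan(1340/995) = 53.4°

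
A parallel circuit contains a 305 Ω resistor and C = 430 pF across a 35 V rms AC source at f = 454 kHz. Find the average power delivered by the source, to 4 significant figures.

ω = 2πf = 2.853e+06 rad/s
X_C = 1/(ωC) = 815.3 Ω
Parallel: admittances add. Y = 1/R + jωC
Y = (0.003279 + j0.001227) S
|Y| = 0.003501 S → |Z| = 1/|Y| = 285.7 Ω, ∠Z = −∠Y = -20.51°
I = V/|Z| = 122.5 mA
P = VI cos φ = 35 × 0.1225 × cos(-20.51°) = 4.016 W

4.016 W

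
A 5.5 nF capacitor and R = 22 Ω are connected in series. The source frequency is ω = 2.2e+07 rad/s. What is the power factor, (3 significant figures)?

0.936

X_C = 1/(ωC) = 8.26 Ω
Z = 22.0 − j8.26 Ω
|Z| = √(22.0² + 8.26²) = 23.5 Ω
∠Z = arctan(-8.26/22.0) = -20.6°
cos φ = cos(-20.6°) = 0.936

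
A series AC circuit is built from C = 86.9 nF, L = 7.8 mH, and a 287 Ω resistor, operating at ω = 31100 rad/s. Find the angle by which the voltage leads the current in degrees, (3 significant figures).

X_L = ωL = 243 Ω
X_C = 1/(ωC) = 370 Ω
Net reactance X = X_L − X_C = -127 Ω
Z = 287 − j127 Ω
|Z| = √(287² + 127²) = 314 Ω
∠Z = arctan(-127/287) = -23.9°

-23.9°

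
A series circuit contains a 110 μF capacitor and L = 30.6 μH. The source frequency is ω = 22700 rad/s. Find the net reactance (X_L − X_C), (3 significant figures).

X_L = ωL = 0.695 Ω
X_C = 1/(ωC) = 0.400 Ω
X = 0.695 − 0.400 = 0.294 Ω

0.294 Ω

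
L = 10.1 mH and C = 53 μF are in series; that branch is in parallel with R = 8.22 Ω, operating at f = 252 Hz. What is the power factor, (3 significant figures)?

0.444

ω = 2πf = 1583 rad/s
X_L = ωL = 16.0 Ω
X_C = 1/(ωC) = 11.9 Ω
Branch 1: Z₁ = R = 8.22 Ω
Branch 2 (series LC): Z₂ = j(X_L − X_C) = j4.08 Ω
Parallel: Z = Z₁Z₂/(Z₁+Z₂), |Z| = 3.65 Ω, ∠Z = 63.6°
cos φ = cos(63.6°) = 0.444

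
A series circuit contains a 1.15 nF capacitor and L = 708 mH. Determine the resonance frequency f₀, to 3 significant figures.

ω₀ = 1/√(LC) = 1/√(0.708 × 1.15e-09) = 35050 rad/s
f₀ = ω₀/(2π) = 5.58 kHz

5.58 kHz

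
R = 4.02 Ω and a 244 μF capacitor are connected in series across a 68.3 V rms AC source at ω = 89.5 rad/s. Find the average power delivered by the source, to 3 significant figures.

X_C = 1/(ωC) = 45.8 Ω
Z = 4.02 − j45.8 Ω
|Z| = √(4.02² + 45.8²) = 46.0 Ω
∠Z = arctan(-45.8/4.02) = -85.0°
I = V/|Z| = 1.49 A
P = VI cos φ = 68.3 × 1.49 × cos(-85.0°) = 8.87 W

8.87 W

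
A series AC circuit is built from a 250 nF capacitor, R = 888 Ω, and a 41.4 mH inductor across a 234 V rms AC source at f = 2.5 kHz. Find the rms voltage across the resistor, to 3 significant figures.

214 V

ω = 2πf = 15710 rad/s
X_L = ωL = 650 Ω
X_C = 1/(ωC) = 255 Ω
Net reactance X = X_L − X_C = 396 Ω
Z = 888 + j396 Ω
|Z| = √(888² + 396²) = 972 Ω
I = V/|Z| = 241 mA
V_R = I·|Z_R| = 0.241 × 888 = 214 V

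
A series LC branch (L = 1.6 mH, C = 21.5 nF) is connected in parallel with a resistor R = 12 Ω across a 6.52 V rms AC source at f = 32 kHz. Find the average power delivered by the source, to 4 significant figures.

ω = 2πf = 201100 rad/s
X_L = ωL = 321.7 Ω
X_C = 1/(ωC) = 231.3 Ω
Branch 1: Z₁ = R = 12.00 Ω
Branch 2 (series LC): Z₂ = j(X_L − X_C) = j90.37 Ω
Parallel: Z = Z₁Z₂/(Z₁+Z₂), |Z| = 11.90 Ω, ∠Z = 7.564°
I = V/|Z| = 548.1 mA
P = VI cos φ = 6.52 × 0.5481 × cos(7.564°) = 3.543 W

3.543 W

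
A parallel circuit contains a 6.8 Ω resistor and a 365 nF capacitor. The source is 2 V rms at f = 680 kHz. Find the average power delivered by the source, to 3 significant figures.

ω = 2πf = 4.273e+06 rad/s
X_C = 1/(ωC) = 0.641 Ω
Parallel: admittances add. Y = 1/R + jωC
Y = (0.147 + j1.56) S
|Y| = 1.57 S → |Z| = 1/|Y| = 0.638 Ω, ∠Z = −∠Y = -84.6°
I = V/|Z| = 3.13 A
P = VI cos φ = 2 × 3.13 × cos(-84.6°) = 588 mW

588 mW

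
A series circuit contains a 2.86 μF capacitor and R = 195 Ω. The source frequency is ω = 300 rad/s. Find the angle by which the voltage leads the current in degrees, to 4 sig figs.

X_C = 1/(ωC) = 1166 Ω
Z = 195.0 − j1166 Ω
|Z| = √(195.0² + 1166²) = 1182 Ω
∠Z = arctan(-1166/195.0) = -80.50°

-80.50°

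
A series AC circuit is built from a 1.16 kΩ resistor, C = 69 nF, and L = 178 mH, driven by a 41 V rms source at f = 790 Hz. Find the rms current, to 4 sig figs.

17.50 mA

ω = 2πf = 4964 rad/s
X_L = ωL = 883.5 Ω
X_C = 1/(ωC) = 2920 Ω
Net reactance X = X_L − X_C = -2036 Ω
Z = 1160 − j2036 Ω
|Z| = √(1160² + 2036²) = 2343 Ω
I = V/|Z| = 41/2343 = 17.50 mA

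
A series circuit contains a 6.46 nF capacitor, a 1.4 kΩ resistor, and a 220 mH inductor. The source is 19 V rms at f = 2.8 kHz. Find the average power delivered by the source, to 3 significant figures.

19.3 mW

ω = 2πf = 17590 rad/s
X_L = ωL = 3870 Ω
X_C = 1/(ωC) = 8800 Ω
Net reactance X = X_L − X_C = -4930 Ω
Z = 1400 − j4930 Ω
|Z| = √(1400² + 4930²) = 5120 Ω
∠Z = arctan(-4930/1400) = -74.1°
I = V/|Z| = 3.71 mA
P = VI cos φ = 19 × 0.00371 × cos(-74.1°) = 19.3 mW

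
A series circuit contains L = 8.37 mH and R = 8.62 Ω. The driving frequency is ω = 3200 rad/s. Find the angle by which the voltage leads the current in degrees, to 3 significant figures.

X_L = ωL = 26.8 Ω
Z = 8.62 + j26.8 Ω
|Z| = √(8.62² + 26.8²) = 28.1 Ω
∠Z = arctan(26.8/8.62) = 72.2°

72.2°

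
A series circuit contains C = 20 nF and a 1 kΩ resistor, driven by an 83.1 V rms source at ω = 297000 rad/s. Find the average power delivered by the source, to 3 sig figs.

6.72 W

X_C = 1/(ωC) = 168 Ω
Z = 1000 − j168 Ω
|Z| = √(1000² + 168²) = 1010 Ω
∠Z = arctan(-168/1000) = -9.56°
I = V/|Z| = 81.9 mA
P = VI cos φ = 83.1 × 0.0819 × cos(-9.56°) = 6.72 W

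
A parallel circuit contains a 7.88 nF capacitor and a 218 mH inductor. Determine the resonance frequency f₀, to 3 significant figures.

3.84 kHz

ω₀ = 1/√(LC) = 1/√(0.218 × 7.88e-09) = 24130 rad/s
f₀ = ω₀/(2π) = 3.84 kHz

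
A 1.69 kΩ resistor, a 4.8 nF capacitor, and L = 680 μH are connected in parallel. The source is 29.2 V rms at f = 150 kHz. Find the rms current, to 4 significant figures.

88.24 mA

ω = 2πf = 942500 rad/s
X_L = ωL = 640.9 Ω
X_C = 1/(ωC) = 221.0 Ω
Parallel: admittances add. Y = 1/R + 1/(jωL) + jωC
Y = (0.0005917 + j0.002964) S
|Y| = 0.003022 S → |Z| = 1/|Y| = 330.9 Ω, ∠Z = −∠Y = -78.71°
I = V/|Z| = 29.2/330.9 = 88.24 mA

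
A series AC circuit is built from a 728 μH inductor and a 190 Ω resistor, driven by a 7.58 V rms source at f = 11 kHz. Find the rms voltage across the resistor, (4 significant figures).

ω = 2πf = 69120 rad/s
X_L = ωL = 50.32 Ω
Z = 190.0 + j50.32 Ω
|Z| = √(190.0² + 50.32²) = 196.5 Ω
I = V/|Z| = 38.57 mA
V_R = I·|Z_R| = 0.03857 × 190.0 = 7.327 V

7.327 V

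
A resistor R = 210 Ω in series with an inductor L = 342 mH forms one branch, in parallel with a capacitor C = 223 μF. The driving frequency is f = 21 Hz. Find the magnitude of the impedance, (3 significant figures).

34.7 Ω

ω = 2πf = 131.9 rad/s
X_L = ωL = 45.1 Ω
X_C = 1/(ωC) = 34.0 Ω
Branch 1 (R+jX_L): Z₁ = 210 + j45.1 Ω, |Z₁| = 215 Ω
Branch 2 (−jX_C): Z₂ = −j34.0 Ω
Parallel: Z = Z₁Z₂/(Z₁+Z₂), |Z| = 34.7 Ω, ∠Z = -80.9°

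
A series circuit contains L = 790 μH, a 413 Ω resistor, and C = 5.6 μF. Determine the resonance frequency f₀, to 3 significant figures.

ω₀ = 1/√(LC) = 1/√(0.00079 × 5.6e-06) = 15030 rad/s
f₀ = ω₀/(2π) = 2.39 kHz

2.39 kHz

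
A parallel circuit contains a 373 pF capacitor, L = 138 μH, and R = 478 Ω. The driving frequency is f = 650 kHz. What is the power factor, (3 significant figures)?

ω = 2πf = 4.084e+06 rad/s
X_L = ωL = 564 Ω
X_C = 1/(ωC) = 656 Ω
Parallel: admittances add. Y = 1/R + 1/(jωL) + jωC
Y = (0.00209 − j0.000251) S
|Y| = 0.00211 S → |Z| = 1/|Y| = 475 Ω, ∠Z = −∠Y = 6.84°
cos φ = cos(6.84°) = 0.993

0.993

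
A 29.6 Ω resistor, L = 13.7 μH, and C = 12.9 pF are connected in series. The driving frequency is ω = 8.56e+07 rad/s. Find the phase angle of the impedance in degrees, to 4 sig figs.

X_L = ωL = 1173 Ω
X_C = 1/(ωC) = 905.6 Ω
Net reactance X = X_L − X_C = 267.1 Ω
Z = 29.60 + j267.1 Ω
|Z| = √(29.60² + 267.1²) = 268.8 Ω
∠Z = arctan(267.1/29.60) = 83.68°

83.68°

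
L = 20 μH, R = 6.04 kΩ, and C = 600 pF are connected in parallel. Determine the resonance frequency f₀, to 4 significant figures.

1.453 MHz

ω₀ = 1/√(LC) = 1/√(2e-05 × 6e-10) = 9.129e+06 rad/s
f₀ = ω₀/(2π) = 1.453 MHz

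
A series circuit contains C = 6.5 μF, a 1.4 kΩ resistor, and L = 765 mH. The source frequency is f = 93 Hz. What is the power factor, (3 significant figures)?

ω = 2πf = 584.3 rad/s
X_L = ωL = 447 Ω
X_C = 1/(ωC) = 263 Ω
Net reactance X = X_L − X_C = 184 Ω
Z = 1400 + j184 Ω
|Z| = √(1400² + 184²) = 1410 Ω
∠Z = arctan(184/1400) = 7.48°
cos φ = cos(7.48°) = 0.991

0.991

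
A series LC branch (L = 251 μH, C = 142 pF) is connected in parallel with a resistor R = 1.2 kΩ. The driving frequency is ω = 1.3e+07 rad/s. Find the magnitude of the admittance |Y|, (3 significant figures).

911 μS

X_L = ωL = 3260 Ω
X_C = 1/(ωC) = 542 Ω
Branch 1: Z₁ = R = 1200 Ω
Branch 2 (series LC): Z₂ = j(X_L − X_C) = j2720 Ω
Parallel: Z = Z₁Z₂/(Z₁+Z₂), |Z| = 1100 Ω, ∠Z = 23.8°
|Y| = 1/|Z| = 911 μS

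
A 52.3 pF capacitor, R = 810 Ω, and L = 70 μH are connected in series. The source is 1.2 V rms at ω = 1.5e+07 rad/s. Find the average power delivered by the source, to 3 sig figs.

1.65 mW

X_L = ωL = 1050 Ω
X_C = 1/(ωC) = 1270 Ω
Net reactance X = X_L − X_C = -225 Ω
Z = 810 − j225 Ω
|Z| = √(810² + 225²) = 841 Ω
∠Z = arctan(-225/810) = -15.5°
I = V/|Z| = 1.43 mA
P = VI cos φ = 1.2 × 0.00143 × cos(-15.5°) = 1.65 mW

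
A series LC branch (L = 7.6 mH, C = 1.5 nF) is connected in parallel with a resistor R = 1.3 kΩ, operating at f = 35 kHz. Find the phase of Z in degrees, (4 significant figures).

ω = 2πf = 219900 rad/s
X_L = ωL = 1671 Ω
X_C = 1/(ωC) = 3032 Ω
Branch 1: Z₁ = R = 1300 Ω
Branch 2 (series LC): Z₂ = j(X_L − X_C) = −j1360 Ω
Parallel: Z = Z₁Z₂/(Z₁+Z₂), |Z| = 939.8 Ω, ∠Z = -43.70°

-43.70°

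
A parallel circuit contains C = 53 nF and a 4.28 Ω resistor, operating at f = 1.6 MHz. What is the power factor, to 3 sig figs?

0.402

ω = 2πf = 1.005e+07 rad/s
X_C = 1/(ωC) = 1.88 Ω
Parallel: admittances add. Y = 1/R + jωC
Y = (0.234 + j0.533) S
|Y| = 0.582 S → |Z| = 1/|Y| = 1.72 Ω, ∠Z = −∠Y = -66.3°
cos φ = cos(-66.3°) = 0.402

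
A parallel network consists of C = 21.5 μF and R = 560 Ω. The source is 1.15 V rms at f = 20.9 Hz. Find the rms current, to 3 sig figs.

3.84 mA

ω = 2πf = 131.3 rad/s
X_C = 1/(ωC) = 354 Ω
Parallel: admittances add. Y = 1/R + jωC
Y = (0.00179 + j0.00282) S
|Y| = 0.00334 S → |Z| = 1/|Y| = 299 Ω, ∠Z = −∠Y = -57.7°
I = V/|Z| = 1.15/299 = 3.84 mA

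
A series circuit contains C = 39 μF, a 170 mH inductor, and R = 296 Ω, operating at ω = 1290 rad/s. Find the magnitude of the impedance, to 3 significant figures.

X_L = ωL = 219 Ω
X_C = 1/(ωC) = 19.9 Ω
Net reactance X = X_L − X_C = 199 Ω
Z = 296 + j199 Ω
|Z| = √(296² + 199²) = 357 Ω

357 Ω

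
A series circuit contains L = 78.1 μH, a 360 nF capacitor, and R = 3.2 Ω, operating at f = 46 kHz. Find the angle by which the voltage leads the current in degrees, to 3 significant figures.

76.1°

ω = 2πf = 289000 rad/s
X_L = ωL = 22.6 Ω
X_C = 1/(ωC) = 9.61 Ω
Net reactance X = X_L − X_C = 13.0 Ω
Z = 3.20 + j13.0 Ω
|Z| = √(3.20² + 13.0²) = 13.4 Ω
∠Z = arctan(13.0/3.20) = 76.1°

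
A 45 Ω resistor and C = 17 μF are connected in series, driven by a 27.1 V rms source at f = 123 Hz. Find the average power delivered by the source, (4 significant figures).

ω = 2πf = 772.8 rad/s
X_C = 1/(ωC) = 76.11 Ω
Z = 45.00 − j76.11 Ω
|Z| = √(45.00² + 76.11²) = 88.42 Ω
∠Z = arctan(-76.11/45.00) = -59.41°
I = V/|Z| = 306.5 mA
P = VI cos φ = 27.1 × 0.3065 × cos(-59.41°) = 4.227 W

4.227 W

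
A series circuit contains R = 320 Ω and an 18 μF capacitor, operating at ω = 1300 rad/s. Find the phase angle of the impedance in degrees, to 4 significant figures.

X_C = 1/(ωC) = 42.74 Ω
Z = 320.0 − j42.74 Ω
|Z| = √(320.0² + 42.74²) = 322.8 Ω
∠Z = arctan(-42.74/320.0) = -7.607°

-7.607°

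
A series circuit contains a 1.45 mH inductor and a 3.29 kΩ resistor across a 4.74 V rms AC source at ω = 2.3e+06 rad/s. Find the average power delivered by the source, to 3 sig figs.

3.37 mW

X_L = ωL = 3330 Ω
Z = 3290 + j3330 Ω
|Z| = √(3290² + 3330²) = 4680 Ω
∠Z = arctan(3330/3290) = 45.4°
I = V/|Z| = 1.01 mA
P = VI cos φ = 4.74 × 0.00101 × cos(45.4°) = 3.37 mW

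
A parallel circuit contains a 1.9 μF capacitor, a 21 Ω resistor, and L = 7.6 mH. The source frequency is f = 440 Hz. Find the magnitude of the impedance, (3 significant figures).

ω = 2πf = 2765 rad/s
X_L = ωL = 21.0 Ω
X_C = 1/(ωC) = 190 Ω
Parallel: admittances add. Y = 1/R + 1/(jωL) + jωC
Y = (0.0476 − j0.0423) S
|Y| = 0.0637 S → |Z| = 1/|Y| = 15.7 Ω, ∠Z = −∠Y = 41.6°

15.7 Ω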